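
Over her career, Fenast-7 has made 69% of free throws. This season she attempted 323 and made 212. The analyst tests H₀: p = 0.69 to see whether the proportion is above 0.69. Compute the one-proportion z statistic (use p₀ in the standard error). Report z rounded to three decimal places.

z = -1.308

p̂ = 212/323 ≈ 0.65635.
Under H₀, SE = √(0.69·0.31/323) = √(0.000662229) = 0.02573.
z = (0.65635 − 0.69)/0.02573 = -0.03365/0.02573 = -1.308.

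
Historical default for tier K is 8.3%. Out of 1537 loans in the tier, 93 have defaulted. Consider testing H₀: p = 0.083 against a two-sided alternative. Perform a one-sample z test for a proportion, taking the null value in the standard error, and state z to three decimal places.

z = -3.196

p̂ = 93/1537 = 0.060507.
SE = √(p₀(1−p₀)/n) = √(0.076111/1537) = 0.007037.
z = (0.060507 − 0.083)/0.007037 = -0.022493/0.007037 = -3.196.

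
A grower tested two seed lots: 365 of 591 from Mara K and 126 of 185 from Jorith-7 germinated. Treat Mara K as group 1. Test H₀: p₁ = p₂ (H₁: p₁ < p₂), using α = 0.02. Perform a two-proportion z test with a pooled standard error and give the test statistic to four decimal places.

p̂₁ = 365/591 = 0.617597, p̂₂ = 126/185 = 0.681081.
Pooled p̂ = (365+126)/(591+185) = 491/776 = 0.632732.
SE = √(0.232382 × 0.00709745) = 0.040612.
z = (0.617597 − 0.681081)/0.040612 = -0.063484/0.040612 = -1.5632.
p-value = P(Z < -1.563) ≈ 0.0590; since p > α = 0.02, fail to reject H₀.

z = -1.5632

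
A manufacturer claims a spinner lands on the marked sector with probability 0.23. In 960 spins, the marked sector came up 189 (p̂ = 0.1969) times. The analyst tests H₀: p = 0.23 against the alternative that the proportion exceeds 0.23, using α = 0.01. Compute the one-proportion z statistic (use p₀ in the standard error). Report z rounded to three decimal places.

z = -2.439

p̂ = 189/960 = 0.196875.
SE = √(p₀(1−p₀)/n) = √(0.1771/960) = 0.013582.
z = (0.196875 − 0.23)/0.013582 = -0.033125/0.013582 = -2.439.
p-value = P(Z > -2.439) ≈ 0.9926. With α = 0.01, fail to reject H₀.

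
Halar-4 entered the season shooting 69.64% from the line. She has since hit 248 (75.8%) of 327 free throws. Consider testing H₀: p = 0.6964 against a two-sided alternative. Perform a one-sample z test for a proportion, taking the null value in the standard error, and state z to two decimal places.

z = 2.44

p̂ = 248/327 ≈ 0.7584.
SE = √(p₀(1−p₀)/n) = √(0.21143/327) = 0.0254.
z = (0.7584 − 0.6964)/0.0254 = 0.0620/0.0254 = 2.44.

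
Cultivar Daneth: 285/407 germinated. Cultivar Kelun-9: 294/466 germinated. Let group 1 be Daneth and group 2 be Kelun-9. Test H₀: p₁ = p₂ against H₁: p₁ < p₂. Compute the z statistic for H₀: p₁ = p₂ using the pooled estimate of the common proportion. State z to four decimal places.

z = 2.1627

p̂₁ = 285/407 ≈ 0.700246, p̂₂ = 294/466 ≈ 0.630901.
Pooled p̂ = (285+294)/(407+466) = 579/873 = 0.663230.
SE = √(p̂(1−p̂)(1/n₁+1/n₂)) = √(0.663230·0.336770·0.00460293) = √(0.00102809) = 0.032064.
z = (0.700246 − 0.630901)/0.032064 = 0.069345/0.032064 = 2.1627.
p-value = P(Z < 2.163) ≈ 0.9847.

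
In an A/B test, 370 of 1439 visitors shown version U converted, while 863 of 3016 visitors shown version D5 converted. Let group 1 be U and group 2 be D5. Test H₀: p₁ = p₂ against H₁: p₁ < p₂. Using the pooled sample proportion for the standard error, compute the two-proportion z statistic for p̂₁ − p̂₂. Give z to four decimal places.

p̂₁ = 370/1439 = 0.257123, p̂₂ = 863/3016 = 0.286141.
Pooled p̂ = (370+863)/(1439+3016) = 1233/4455 = 0.276768.
SE = √(p̂(1−p̂)(1/n₁+1/n₂)) = √(0.276768·0.723232·0.00102649) = √(0.00020547) = 0.014334.
z = (0.257123 − 0.286141)/0.014334 = -0.029018/0.014334 = -2.0244.

z = -2.0244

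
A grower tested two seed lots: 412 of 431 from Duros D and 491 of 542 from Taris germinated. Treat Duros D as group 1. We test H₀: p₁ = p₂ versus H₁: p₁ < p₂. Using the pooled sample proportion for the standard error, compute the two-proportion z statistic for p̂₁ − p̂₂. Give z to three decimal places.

p̂₁ = 412/431 = 0.95592, p̂₂ = 491/542 = 0.90590.
Pooled p̂ = (412+491)/(431+542) = 903/973 = 0.92806.
SE = √(0.0667667 × 0.0041652) = 0.01668.
z = (0.95592 − 0.90590)/0.01668 = 0.05002/0.01668 = 2.999.
p-value = P(Z < 2.999) ≈ 0.9986.

z = 2.999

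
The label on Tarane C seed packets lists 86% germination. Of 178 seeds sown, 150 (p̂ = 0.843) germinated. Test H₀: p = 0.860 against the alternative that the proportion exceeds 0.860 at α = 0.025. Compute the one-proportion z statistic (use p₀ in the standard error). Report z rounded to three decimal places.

p̂ = 150/178 ≈ 0.84270.
Under H₀, SE = √(0.86·0.14/178) = √(0.000676404) = 0.02601.
z = (0.84270 − 0.86)/0.02601 = -0.01730/0.02601 = -0.665.
p-value = P(Z > -0.665) ≈ 0.7471; since p > α = 0.025, fail to reject H₀.

z = -0.665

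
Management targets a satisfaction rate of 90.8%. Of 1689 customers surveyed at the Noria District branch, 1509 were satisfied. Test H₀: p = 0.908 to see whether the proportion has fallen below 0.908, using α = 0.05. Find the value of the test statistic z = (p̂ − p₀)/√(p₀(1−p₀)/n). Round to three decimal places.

z = -2.072

p̂ = 1509/1689 ≈ 0.893428.
Under H₀, SE = √(0.908·0.092/1689) = √(4.94589e-05) = 0.007033.
z = (0.893428 − 0.908)/0.007033 = -0.014572/0.007033 = -2.072.
p-value = P(Z < -2.072) ≈ 0.0191; since p < α = 0.05, reject H₀.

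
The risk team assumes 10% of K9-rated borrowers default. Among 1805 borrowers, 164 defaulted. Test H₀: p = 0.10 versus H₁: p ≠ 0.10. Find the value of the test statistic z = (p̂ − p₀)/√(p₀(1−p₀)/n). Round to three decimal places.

p̂ = 164/1805 = 0.09086.
Under H₀, SE = √(0.1·0.9/1805) = √(4.98615e-05) = 0.00706.
z = (0.09086 − 0.1)/0.00706 = -0.00914/0.00706 = -1.295.

z = -1.295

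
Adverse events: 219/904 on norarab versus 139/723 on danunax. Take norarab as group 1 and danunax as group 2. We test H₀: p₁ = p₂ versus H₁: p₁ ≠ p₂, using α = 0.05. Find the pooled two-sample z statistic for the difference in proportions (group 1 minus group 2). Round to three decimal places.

z = 2.419

p̂₁ = 219/904 = 0.24226, p̂₂ = 139/723 = 0.19225.
Pooled p̂ = (219+139)/(904+723) = 358/1627 = 0.22004.
SE = √(0.171621 × 0.00248932) = 0.02067.
z = (0.24226 − 0.19225)/0.02067 = 0.05001/0.02067 = 2.419.
p-value = 2·P(Z > 2.419) ≈ 0.0156, so at α = 0.05 we reject H₀.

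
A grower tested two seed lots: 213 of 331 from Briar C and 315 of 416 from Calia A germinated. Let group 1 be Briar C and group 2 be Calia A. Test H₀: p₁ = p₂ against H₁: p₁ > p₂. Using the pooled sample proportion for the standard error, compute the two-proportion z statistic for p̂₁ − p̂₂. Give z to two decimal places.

p̂₁ = 213/331 ≈ 0.6435, p̂₂ = 315/416 ≈ 0.7572.
Pooled p̂ = (213+315)/(331+416) = 528/747 = 0.7068.
SE = √(0.207222 × 0.00542499) = 0.0335.
z = (0.6435 − 0.7572)/0.0335 = -0.1137/0.0335 = -3.39.
p-value = P(Z > -3.391) ≈ 0.9997.

z = -3.39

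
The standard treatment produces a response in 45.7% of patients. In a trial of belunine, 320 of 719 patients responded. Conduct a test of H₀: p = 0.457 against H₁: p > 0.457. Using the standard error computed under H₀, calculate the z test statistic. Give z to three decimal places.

z = -0.643

p̂ = 320/719 = 0.44506.
SE = √(p₀(1−p₀)/n) = √(0.24815/719) = 0.01858.
z = (0.44506 − 0.457)/0.01858 = -0.01194/0.01858 = -0.643.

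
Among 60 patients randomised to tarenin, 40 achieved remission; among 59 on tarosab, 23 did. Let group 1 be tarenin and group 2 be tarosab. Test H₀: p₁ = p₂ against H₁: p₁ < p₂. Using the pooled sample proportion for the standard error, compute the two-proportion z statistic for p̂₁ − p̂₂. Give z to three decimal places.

z = 3.025

p̂₁ = 40/60 ≈ 0.66667, p̂₂ = 23/59 ≈ 0.38983.
Pooled p̂ = (40+23)/(60+59) = 63/119 = 0.52941.
SE = √(p̂(1−p̂)(1/n₁+1/n₂)) = √(0.52941·0.47059·0.0336158) = √(0.00837488) = 0.09151.
z = (0.66667 − 0.38983)/0.09151 = 0.27684/0.09151 = 3.025.
p-value = P(Z < 3.025) ≈ 0.9988.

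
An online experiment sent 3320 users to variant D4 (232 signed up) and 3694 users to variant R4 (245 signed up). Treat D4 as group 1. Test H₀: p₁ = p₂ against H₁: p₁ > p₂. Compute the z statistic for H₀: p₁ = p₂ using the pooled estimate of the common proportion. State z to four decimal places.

p̂₁ = 232/3320 ≈ 0.069880, p̂₂ = 245/3694 ≈ 0.066324.
Pooled p̂ = (232+245)/(3320+3694) = 477/7014 = 0.068007.
SE = √(p̂(1−p̂)(1/n₁+1/n₂)) = √(0.068007·0.931993·0.000571914) = √(3.6249e-05) = 0.006021.
z = (0.069880 − 0.066324)/0.006021 = 0.003556/0.006021 = 0.5906.

z = 0.5906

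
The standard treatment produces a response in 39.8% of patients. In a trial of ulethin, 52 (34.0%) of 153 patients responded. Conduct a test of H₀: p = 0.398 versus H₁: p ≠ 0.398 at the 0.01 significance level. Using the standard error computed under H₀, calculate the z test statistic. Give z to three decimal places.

z = -1.469

p̂ = 52/153 ≈ 0.33987.
SE = √(p₀(1−p₀)/n) = √(0.2396/153) = 0.03957.
z = (0.33987 − 0.398)/0.03957 = -0.05813/0.03957 = -1.469.
p-value = 2·P(Z > 1.469) ≈ 0.1418. With α = 0.01, fail to reject H₀.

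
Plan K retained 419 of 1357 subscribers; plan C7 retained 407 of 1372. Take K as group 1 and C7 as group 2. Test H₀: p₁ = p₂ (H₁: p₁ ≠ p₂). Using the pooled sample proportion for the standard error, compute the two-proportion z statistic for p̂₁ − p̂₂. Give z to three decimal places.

z = 0.689

p̂₁ = 419/1357 = 0.30877, p̂₂ = 407/1372 = 0.29665.
Pooled p̂ = (419+407)/(1357+1372) = 826/2729 = 0.30267.
SE = √(0.211063 × 0.00146578) = 0.01759.
z = (0.30877 − 0.29665)/0.01759 = 0.01212/0.01759 = 0.689.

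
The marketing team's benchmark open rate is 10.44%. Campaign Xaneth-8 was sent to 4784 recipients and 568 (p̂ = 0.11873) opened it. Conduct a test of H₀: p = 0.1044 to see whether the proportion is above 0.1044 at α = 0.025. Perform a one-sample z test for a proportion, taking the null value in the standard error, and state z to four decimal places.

z = 3.2412

p̂ = 568/4784 = 0.1187291.
SE = √(p₀(1−p₀)/n) = √(0.093501/4784) = 0.0044209.
z = (0.1187291 − 0.1044)/0.0044209 = 0.0143291/0.0044209 = 3.2412.
p-value = P(Z > 3.241) ≈ 0.0006, so at α = 0.025 we reject H₀.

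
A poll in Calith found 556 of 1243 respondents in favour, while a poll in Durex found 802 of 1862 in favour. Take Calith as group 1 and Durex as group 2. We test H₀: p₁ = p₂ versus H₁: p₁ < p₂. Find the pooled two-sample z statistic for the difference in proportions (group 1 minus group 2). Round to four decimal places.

p̂₁ = 556/1243 ≈ 0.447305, p̂₂ = 802/1862 ≈ 0.430720.
Pooled p̂ = (556+802)/(1243+1862) = 1358/3105 = 0.437359.
SE = √(p̂(1−p̂)(1/n₁+1/n₂)) = √(0.437359·0.562641·0.00134156) = √(0.000330126) = 0.018169.
z = (0.447305 − 0.430720)/0.018169 = 0.016585/0.018169 = 0.9128.
p-value = P(Z < 0.913) ≈ 0.8193.

z = 0.9128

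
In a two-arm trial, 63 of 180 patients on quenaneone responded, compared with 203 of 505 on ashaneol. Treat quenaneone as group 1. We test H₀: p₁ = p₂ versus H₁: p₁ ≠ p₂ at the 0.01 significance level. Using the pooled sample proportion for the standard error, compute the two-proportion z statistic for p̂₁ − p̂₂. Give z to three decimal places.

z = -1.229

p̂₁ = 63/180 ≈ 0.35000, p̂₂ = 203/505 ≈ 0.40198.
Pooled p̂ = (63+203)/(180+505) = 266/685 = 0.38832.
SE = √(0.237528 × 0.00753575) = 0.04231.
z = (0.35000 − 0.40198)/0.04231 = -0.05198/0.04231 = -1.229.
p-value = 2·P(Z > 1.229) ≈ 0.2192. With α = 0.01, fail to reject H₀.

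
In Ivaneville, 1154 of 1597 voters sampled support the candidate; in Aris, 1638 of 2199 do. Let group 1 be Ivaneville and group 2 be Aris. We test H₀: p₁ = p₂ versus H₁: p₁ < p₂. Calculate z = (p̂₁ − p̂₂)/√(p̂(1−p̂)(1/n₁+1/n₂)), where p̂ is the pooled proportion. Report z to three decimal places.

p̂₁ = 1154/1597 ≈ 0.722605, p̂₂ = 1638/2199 ≈ 0.744884.
Pooled p̂ = (1154+1638)/(1597+2199) = 2792/3796 = 0.735511.
SE = √(0.194535 × 0.00108093) = 0.014501.
z = (0.722605 − 0.744884)/0.014501 = -0.022279/0.014501 = -1.536.

z = -1.536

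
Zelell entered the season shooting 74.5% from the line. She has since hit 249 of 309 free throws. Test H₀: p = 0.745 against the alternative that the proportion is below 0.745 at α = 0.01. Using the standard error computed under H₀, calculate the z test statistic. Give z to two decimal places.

p̂ = 249/309 ≈ 0.8058.
Standard error under H₀: √(0.745×0.255/309) = 0.0248.
z = (0.8058 − 0.745)/0.0248 = 0.0608/0.0248 = 2.45.
p-value = P(Z < 2.453) ≈ 0.9929; since p > α = 0.01, fail to reject H₀.

z = 2.45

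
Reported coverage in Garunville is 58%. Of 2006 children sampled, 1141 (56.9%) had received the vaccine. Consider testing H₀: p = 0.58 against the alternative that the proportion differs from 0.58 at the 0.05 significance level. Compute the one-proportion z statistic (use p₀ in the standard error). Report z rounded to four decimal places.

p̂ = 1141/2006 = 0.568794.
Standard error under H₀: √(0.58×0.42/2006) = 0.011020.
z = (0.568794 − 0.58)/0.011020 = -0.011206/0.011020 = -1.0169.
p-value = 2·P(Z > 1.017) ≈ 0.3092; since p > α = 0.05, fail to reject H₀.

z = -1.0169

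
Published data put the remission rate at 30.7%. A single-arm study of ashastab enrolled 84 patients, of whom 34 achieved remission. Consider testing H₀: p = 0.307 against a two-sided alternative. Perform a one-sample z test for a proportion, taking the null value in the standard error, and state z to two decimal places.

p̂ = 34/84 ≈ 0.4048.
SE = √(p₀(1−p₀)/n) = √(0.21275/84) = 0.0503.
z = (0.4048 − 0.307)/0.0503 = 0.0978/0.0503 = 1.94.
p-value = 2·P(Z > 1.943) ≈ 0.0521.

z = 1.94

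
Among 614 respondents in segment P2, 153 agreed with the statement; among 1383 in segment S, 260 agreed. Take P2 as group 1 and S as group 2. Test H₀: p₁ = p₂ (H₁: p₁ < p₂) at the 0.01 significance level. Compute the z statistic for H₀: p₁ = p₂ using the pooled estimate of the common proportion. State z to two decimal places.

p̂₁ = 153/614 = 0.2492, p̂₂ = 260/1383 = 0.1880.
Pooled p̂ = (153+260)/(614+1383) = 413/1997 = 0.2068.
SE = √(0.16404 × 0.00235173) = 0.0196.
z = (0.2492 − 0.1880)/0.0196 = 0.0612/0.0196 = 3.12.
p-value = P(Z < 3.115) ≈ 0.9991, so at α = 0.01 we fail to reject H₀.

z = 3.12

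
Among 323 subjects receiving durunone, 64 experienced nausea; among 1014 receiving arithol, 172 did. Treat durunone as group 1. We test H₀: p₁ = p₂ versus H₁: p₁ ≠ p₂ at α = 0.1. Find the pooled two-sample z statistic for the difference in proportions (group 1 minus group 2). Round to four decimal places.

p̂₁ = 64/323 ≈ 0.198142, p̂₂ = 172/1014 ≈ 0.169625.
Pooled p̂ = (64+172)/(323+1014) = 236/1337 = 0.176515.
SE = √(p̂(1−p̂)(1/n₁+1/n₂)) = √(0.176515·0.823485·0.00408217) = √(0.000593373) = 0.024359.
z = (0.198142 − 0.169625)/0.024359 = 0.028517/0.024359 = 1.1707.
Two-sided p-value ≈ 2·Φ(−1.171) = 0.2417; since p > α = 0.1, fail to reject H₀.

z = 1.1707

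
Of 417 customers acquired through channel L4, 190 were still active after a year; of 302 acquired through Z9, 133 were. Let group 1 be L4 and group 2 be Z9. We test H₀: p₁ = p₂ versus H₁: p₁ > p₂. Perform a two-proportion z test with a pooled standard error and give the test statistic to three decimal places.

p̂₁ = 190/417 = 0.455635, p̂₂ = 133/302 = 0.440397.
Pooled p̂ = (190+133)/(417+302) = 323/719 = 0.449235.
SE = √(0.247423 × 0.00570934) = 0.037585.
z = (0.455635 − 0.440397)/0.037585 = 0.015238/0.037585 = 0.405.

z = 0.405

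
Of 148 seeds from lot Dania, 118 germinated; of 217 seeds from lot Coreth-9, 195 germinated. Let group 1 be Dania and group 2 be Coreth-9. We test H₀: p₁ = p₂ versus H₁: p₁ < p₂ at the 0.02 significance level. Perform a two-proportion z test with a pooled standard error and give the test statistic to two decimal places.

p̂₁ = 118/148 ≈ 0.7973, p̂₂ = 195/217 ≈ 0.8986.
Pooled p̂ = (118+195)/(148+217) = 313/365 = 0.8575.
SE = √(0.122169 × 0.0113651) = 0.0373.
z = (0.7973 − 0.8986)/0.0373 = -0.1013/0.0373 = -2.72.
p-value = P(Z < -2.719) ≈ 0.0033, so at α = 0.02 we reject H₀.

z = -2.72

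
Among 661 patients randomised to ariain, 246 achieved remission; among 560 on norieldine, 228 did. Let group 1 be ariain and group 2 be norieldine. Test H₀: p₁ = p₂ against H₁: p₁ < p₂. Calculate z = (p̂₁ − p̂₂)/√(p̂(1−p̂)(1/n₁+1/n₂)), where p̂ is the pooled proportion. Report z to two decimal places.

p̂₁ = 246/661 ≈ 0.3722, p̂₂ = 228/560 ≈ 0.4071.
Pooled p̂ = (246+228)/(661+560) = 474/1221 = 0.3882.
SE = √(p̂(1−p̂)(1/n₁+1/n₂)) = √(0.3882·0.6118·0.00329857) = √(0.000783418) = 0.0280.
z = (0.3722 − 0.4071)/0.0280 = -0.0349/0.0280 = -1.25.
p-value = P(Z < -1.250) ≈ 0.1057.

z = -1.25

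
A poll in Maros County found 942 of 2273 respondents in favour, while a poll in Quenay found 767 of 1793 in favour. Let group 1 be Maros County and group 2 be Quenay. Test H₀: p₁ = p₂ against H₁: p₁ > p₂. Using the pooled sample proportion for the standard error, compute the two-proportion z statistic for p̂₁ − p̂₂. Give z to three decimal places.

p̂₁ = 942/2273 ≈ 0.41443, p̂₂ = 767/1793 ≈ 0.42777.
Pooled p̂ = (942+767)/(2273+1793) = 1709/4066 = 0.42031.
SE = √(0.24365 × 0.000997672) = 0.01559.
z = (0.41443 − 0.42777)/0.01559 = -0.01334/0.01559 = -0.856.
p-value = P(Z > -0.856) ≈ 0.8040.

z = -0.856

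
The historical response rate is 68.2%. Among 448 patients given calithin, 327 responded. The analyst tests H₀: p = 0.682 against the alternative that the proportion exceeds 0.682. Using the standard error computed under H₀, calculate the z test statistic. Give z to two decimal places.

z = 2.18

p̂ = 327/448 = 0.7299.
Standard error under H₀: √(0.682×0.318/448) = 0.0220.
z = (0.7299 − 0.682)/0.0220 = 0.0479/0.0220 = 2.18.
p-value = P(Z > 2.178) ≈ 0.0147.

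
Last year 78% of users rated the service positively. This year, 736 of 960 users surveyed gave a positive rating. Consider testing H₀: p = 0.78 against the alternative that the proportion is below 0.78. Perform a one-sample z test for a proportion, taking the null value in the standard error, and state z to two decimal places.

z = -1.00

p̂ = 736/960 ≈ 0.76667.
SE = √(p₀(1−p₀)/n) = √(0.1716/960) = 0.01337.
z = (0.76667 − 0.78)/0.01337 = -0.01333/0.01337 = -1.00.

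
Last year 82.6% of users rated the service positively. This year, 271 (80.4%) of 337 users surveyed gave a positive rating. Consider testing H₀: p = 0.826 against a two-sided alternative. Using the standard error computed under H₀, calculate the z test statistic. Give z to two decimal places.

z = -1.06

p̂ = 271/337 = 0.80415.
Standard error under H₀: √(0.826×0.174/337) = 0.02065.
z = (0.80415 − 0.826)/0.02065 = -0.02185/0.02065 = -1.06.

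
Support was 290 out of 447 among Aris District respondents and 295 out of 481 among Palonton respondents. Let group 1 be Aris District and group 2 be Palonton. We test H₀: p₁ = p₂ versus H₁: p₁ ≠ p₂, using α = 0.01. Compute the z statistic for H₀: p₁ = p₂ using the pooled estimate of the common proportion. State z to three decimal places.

p̂₁ = 290/447 ≈ 0.64877, p̂₂ = 295/481 ≈ 0.61331.
Pooled p̂ = (290+295)/(447+481) = 585/928 = 0.63039.
SE = √(p̂(1−p̂)(1/n₁+1/n₂)) = √(0.63039·0.36961·0.00431614) = √(0.00100566) = 0.03171.
z = (0.64877 − 0.61331)/0.03171 = 0.03546/0.03171 = 1.118.
p-value = 2·P(Z > 1.118) ≈ 0.2634, so at α = 0.01 we fail to reject H₀.

z = 1.118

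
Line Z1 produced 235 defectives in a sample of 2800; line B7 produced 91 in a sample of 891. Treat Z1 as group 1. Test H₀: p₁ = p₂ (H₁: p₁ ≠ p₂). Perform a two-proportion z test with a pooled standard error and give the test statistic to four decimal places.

p̂₁ = 235/2800 = 0.0839286, p̂₂ = 91/891 = 0.1021324.
Pooled p̂ = (235+91)/(2800+891) = 326/3691 = 0.0883229.
SE = √(p̂(1−p̂)(1/n₁+1/n₂)) = √(0.0883229·0.9116771·0.00147948) = √(0.00011913) = 0.0109147.
z = (0.0839286 − 0.1021324)/0.0109147 = -0.0182038/0.0109147 = -1.6678.

z = -1.6678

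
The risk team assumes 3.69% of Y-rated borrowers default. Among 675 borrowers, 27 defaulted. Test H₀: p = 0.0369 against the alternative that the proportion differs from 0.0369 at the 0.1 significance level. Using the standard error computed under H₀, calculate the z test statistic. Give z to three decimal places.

p̂ = 27/675 ≈ 0.04000.
Standard error under H₀: √(0.0369×0.9631/675) = 0.00726.
z = (0.04000 − 0.0369)/0.00726 = 0.00310/0.00726 = 0.427.
p-value = 2·P(Z > 0.427) ≈ 0.6692; since p > α = 0.1, fail to reject H₀.

z = 0.427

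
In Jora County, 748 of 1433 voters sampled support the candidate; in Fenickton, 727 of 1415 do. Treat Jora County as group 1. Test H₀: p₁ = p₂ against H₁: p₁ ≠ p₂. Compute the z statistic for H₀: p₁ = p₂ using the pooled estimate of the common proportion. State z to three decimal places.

p̂₁ = 748/1433 ≈ 0.52198, p̂₂ = 727/1415 ≈ 0.51378.
Pooled p̂ = (748+727)/(1433+1415) = 1475/2848 = 0.51791.
SE = √(p̂(1−p̂)(1/n₁+1/n₂)) = √(0.51791·0.48209·0.00140455) = √(0.000350687) = 0.01873.
z = (0.52198 − 0.51378)/0.01873 = 0.00820/0.01873 = 0.438.

z = 0.438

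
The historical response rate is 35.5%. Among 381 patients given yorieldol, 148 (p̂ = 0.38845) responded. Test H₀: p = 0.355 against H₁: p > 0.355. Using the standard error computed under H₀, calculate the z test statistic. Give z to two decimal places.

z = 1.36

p̂ = 148/381 = 0.38845.
Under H₀, SE = √(0.355·0.645/381) = √(0.000600984) = 0.02451.
z = (0.38845 − 0.355)/0.02451 = 0.03345/0.02451 = 1.36.
p-value = P(Z > 1.365) ≈ 0.0862.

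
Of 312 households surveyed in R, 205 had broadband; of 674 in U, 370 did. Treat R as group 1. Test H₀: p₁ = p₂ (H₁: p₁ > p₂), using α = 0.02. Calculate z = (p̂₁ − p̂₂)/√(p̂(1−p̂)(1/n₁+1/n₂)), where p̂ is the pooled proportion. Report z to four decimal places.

p̂₁ = 205/312 ≈ 0.6570513, p̂₂ = 370/674 ≈ 0.5489614.
Pooled p̂ = (205+370)/(312+674) = 575/986 = 0.5831643.
SE = √(p̂(1−p̂)(1/n₁+1/n₂)) = √(0.5831643·0.4168357·0.00468881) = √(0.00113977) = 0.0337605.
z = (0.6570513 − 0.5489614)/0.0337605 = 0.1080899/0.0337605 = 3.2017.
p-value = P(Z > 3.202) ≈ 0.0007. With α = 0.02, reject H₀.

z = 3.2017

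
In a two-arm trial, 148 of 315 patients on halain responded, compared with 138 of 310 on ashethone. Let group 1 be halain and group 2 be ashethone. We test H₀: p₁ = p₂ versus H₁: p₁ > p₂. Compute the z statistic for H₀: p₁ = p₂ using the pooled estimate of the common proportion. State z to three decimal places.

z = 0.619

p̂₁ = 148/315 ≈ 0.46984, p̂₂ = 138/310 ≈ 0.44516.
Pooled p̂ = (148+138)/(315+310) = 286/625 = 0.45760.
SE = √(0.248202 × 0.00640041) = 0.03986.
z = (0.46984 − 0.44516)/0.03986 = 0.02468/0.03986 = 0.619.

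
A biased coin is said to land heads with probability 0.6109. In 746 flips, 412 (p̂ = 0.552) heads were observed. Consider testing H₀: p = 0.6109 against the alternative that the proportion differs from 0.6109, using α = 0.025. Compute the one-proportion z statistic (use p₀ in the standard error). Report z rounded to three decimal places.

z = -3.284

p̂ = 412/746 = 0.55228.
SE = √(p₀(1−p₀)/n) = √(0.2377/746) = 0.01785.
z = (0.55228 − 0.6109)/0.01785 = -0.05862/0.01785 = -3.284.
p-value = 2·P(Z > 3.284) ≈ 0.0010; since p < α = 0.025, reject H₀.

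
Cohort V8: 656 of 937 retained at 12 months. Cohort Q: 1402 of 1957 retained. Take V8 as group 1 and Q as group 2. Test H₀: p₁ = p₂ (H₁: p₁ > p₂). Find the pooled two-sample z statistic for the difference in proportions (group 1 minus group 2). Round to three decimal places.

p̂₁ = 656/937 ≈ 0.700107, p̂₂ = 1402/1957 ≈ 0.716403.
Pooled p̂ = (656+1402)/(937+1957) = 2058/2894 = 0.711126.
SE = √(p̂(1−p̂)(1/n₁+1/n₂)) = √(0.711126·0.288874·0.00157822) = √(0.000324207) = 0.018006.
z = (0.700107 − 0.716403)/0.018006 = -0.016296/0.018006 = -0.905.
p-value = P(Z > -0.905) ≈ 0.8173.

z = -0.905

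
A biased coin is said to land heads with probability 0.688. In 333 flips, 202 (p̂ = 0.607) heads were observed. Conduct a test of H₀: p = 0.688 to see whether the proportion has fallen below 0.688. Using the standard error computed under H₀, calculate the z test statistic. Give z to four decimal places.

z = -3.2058

p̂ = 202/333 = 0.606607.
SE = √(p₀(1−p₀)/n) = √(0.21466/333) = 0.025389.
z = (0.606607 − 0.688)/0.025389 = -0.081393/0.025389 = -3.2058.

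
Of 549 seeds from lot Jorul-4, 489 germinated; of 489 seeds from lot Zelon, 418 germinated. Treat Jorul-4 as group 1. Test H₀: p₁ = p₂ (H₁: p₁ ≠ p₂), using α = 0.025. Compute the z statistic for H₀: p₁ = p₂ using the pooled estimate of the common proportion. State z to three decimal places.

p̂₁ = 489/549 = 0.890710, p̂₂ = 418/489 = 0.854806.
Pooled p̂ = (489+418)/(549+489) = 907/1038 = 0.873796.
SE = √(p̂(1−p̂)(1/n₁+1/n₂)) = √(0.873796·0.126204·0.00386648) = √(0.000426383) = 0.020649.
z = (0.890710 − 0.854806)/0.020649 = 0.035904/0.020649 = 1.739.
Two-sided p-value ≈ 2·Φ(−1.739) = 0.0821. With α = 0.025, fail to reject H₀.

z = 1.739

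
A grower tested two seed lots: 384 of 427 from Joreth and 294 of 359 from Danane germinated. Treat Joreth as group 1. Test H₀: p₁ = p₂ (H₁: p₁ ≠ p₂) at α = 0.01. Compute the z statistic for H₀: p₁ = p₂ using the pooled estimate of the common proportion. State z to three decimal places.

z = 3.260

p̂₁ = 384/427 = 0.89930, p̂₂ = 294/359 = 0.81894.
Pooled p̂ = (384+294)/(427+359) = 678/786 = 0.86260.
SE = √(p̂(1−p̂)(1/n₁+1/n₂)) = √(0.86260·0.13740·0.00512744) = √(0.000607727) = 0.02465.
z = (0.89930 − 0.81894)/0.02465 = 0.08036/0.02465 = 3.260.
Two-sided p-value ≈ 2·Φ(−3.260) = 0.0011, so at α = 0.01 we reject H₀.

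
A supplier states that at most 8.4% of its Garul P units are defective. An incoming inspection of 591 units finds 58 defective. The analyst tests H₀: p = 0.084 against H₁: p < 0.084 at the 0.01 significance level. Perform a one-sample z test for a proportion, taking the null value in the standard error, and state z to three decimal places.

p̂ = 58/591 ≈ 0.09814.
Standard error under H₀: √(0.084×0.916/591) = 0.01141.
z = (0.09814 − 0.084)/0.01141 = 0.01414/0.01141 = 1.239.
p-value = P(Z < 1.239) ≈ 0.8924, so at α = 0.01 we fail to reject H₀.

z = 1.239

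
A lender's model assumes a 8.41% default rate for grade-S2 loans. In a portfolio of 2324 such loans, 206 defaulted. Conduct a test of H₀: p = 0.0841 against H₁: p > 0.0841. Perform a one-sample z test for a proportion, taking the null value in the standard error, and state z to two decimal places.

z = 0.79

p̂ = 206/2324 = 0.08864.
Standard error under H₀: √(0.0841×0.9159/2324) = 0.00576.
z = (0.08864 − 0.0841)/0.00576 = 0.00454/0.00576 = 0.79.
p-value = P(Z > 0.789) ≈ 0.2152.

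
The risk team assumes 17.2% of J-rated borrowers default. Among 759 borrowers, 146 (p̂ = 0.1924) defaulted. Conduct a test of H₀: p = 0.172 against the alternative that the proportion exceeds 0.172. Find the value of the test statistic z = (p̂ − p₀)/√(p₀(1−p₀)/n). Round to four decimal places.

p̂ = 146/759 = 0.192358.
Under H₀, SE = √(0.172·0.828/759) = √(0.000187636) = 0.013698.
z = (0.192358 − 0.172)/0.013698 = 0.020358/0.013698 = 1.4862.

z = 1.4862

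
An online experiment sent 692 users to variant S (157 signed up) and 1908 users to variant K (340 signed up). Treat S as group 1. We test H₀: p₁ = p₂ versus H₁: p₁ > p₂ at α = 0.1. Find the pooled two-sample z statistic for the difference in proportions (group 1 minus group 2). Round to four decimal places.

z = 2.7899

p̂₁ = 157/692 = 0.2268786, p̂₂ = 340/1908 = 0.1781971.
Pooled p̂ = (157+340)/(692+1908) = 497/2600 = 0.1911538.
SE = √(0.154614 × 0.0019692) = 0.0174489.
z = (0.2268786 − 0.1781971)/0.0174489 = 0.0486815/0.0174489 = 2.7899.
p-value = P(Z > 2.790) ≈ 0.0026; since p < α = 0.1, reject H₀.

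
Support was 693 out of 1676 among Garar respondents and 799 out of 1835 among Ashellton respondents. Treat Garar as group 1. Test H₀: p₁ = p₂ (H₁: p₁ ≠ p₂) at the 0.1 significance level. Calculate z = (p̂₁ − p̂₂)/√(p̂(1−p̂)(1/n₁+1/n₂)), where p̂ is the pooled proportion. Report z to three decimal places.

z = -1.313

p̂₁ = 693/1676 ≈ 0.413484, p̂₂ = 799/1835 ≈ 0.435422.
Pooled p̂ = (693+799)/(1676+1835) = 1492/3511 = 0.424950.
SE = √(0.244368 × 0.00114162) = 0.016703.
z = (0.413484 − 0.435422)/0.016703 = -0.021938/0.016703 = -1.313.
Two-sided p-value ≈ 2·Φ(−1.313) = 0.1890, so at α = 0.1 we fail to reject H₀.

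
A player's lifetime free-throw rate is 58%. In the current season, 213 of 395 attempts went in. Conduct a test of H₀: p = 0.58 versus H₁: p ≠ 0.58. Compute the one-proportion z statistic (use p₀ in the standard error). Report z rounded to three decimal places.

z = -1.641

p̂ = 213/395 ≈ 0.539241.
SE = √(p₀(1−p₀)/n) = √(0.2436/395) = 0.024834.
z = (0.539241 − 0.58)/0.024834 = -0.040759/0.024834 = -1.641.
p-value = 2·P(Z > 1.641) ≈ 0.1007.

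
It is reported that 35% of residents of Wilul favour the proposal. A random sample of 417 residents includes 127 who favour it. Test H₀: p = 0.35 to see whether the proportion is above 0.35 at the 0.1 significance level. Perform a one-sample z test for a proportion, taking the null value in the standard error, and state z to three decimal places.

z = -1.946

p̂ = 127/417 = 0.304556.
SE = √(p₀(1−p₀)/n) = √(0.2275/417) = 0.023357.
z = (0.304556 − 0.35)/0.023357 = -0.045444/0.023357 = -1.946.
p-value = P(Z > -1.946) ≈ 0.9741, so at α = 0.1 we fail to reject H₀.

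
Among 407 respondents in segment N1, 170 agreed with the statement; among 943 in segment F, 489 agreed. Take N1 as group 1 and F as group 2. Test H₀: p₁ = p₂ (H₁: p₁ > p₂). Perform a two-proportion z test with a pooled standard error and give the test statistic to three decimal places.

z = -3.402

p̂₁ = 170/407 = 0.41769, p̂₂ = 489/943 = 0.51856.
Pooled p̂ = (170+489)/(407+943) = 659/1350 = 0.48815.
SE = √(0.24986 × 0.00351745) = 0.02965.
z = (0.41769 − 0.51856)/0.02965 = -0.10087/0.02965 = -3.402.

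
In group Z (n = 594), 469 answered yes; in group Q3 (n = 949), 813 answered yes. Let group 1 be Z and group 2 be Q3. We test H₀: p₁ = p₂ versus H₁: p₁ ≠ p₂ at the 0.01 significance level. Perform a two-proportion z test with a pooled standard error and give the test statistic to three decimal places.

p̂₁ = 469/594 ≈ 0.78956, p̂₂ = 813/949 ≈ 0.85669.
Pooled p̂ = (469+813)/(594+949) = 1282/1543 = 0.83085.
SE = √(0.140539 × 0.00273724) = 0.01961.
z = (0.78956 − 0.85669)/0.01961 = -0.06713/0.01961 = -3.423.
p-value = 2·P(Z > 3.423) ≈ 0.0006, so at α = 0.01 we reject H₀.

z = -3.423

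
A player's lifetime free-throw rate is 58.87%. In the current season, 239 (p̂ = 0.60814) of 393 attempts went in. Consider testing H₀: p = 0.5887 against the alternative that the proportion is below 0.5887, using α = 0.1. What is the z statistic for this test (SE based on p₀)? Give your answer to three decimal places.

p̂ = 239/393 = 0.60814.
SE = √(p₀(1−p₀)/n) = √(0.24213/393) = 0.02482.
z = (0.60814 − 0.5887)/0.02482 = 0.01944/0.02482 = 0.783.
p-value = P(Z < 0.783) ≈ 0.7833. With α = 0.1, fail to reject H₀.

z = 0.783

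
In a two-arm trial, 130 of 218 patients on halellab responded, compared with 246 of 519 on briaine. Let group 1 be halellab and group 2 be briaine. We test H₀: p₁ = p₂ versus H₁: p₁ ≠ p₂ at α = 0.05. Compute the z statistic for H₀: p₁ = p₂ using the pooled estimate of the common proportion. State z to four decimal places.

z = 3.0323

p̂₁ = 130/218 ≈ 0.596330, p̂₂ = 246/519 ≈ 0.473988.
Pooled p̂ = (130+246)/(218+519) = 376/737 = 0.510176.
SE = √(p̂(1−p̂)(1/n₁+1/n₂)) = √(0.510176·0.489824·0.00651394) = √(0.00162781) = 0.040346.
z = (0.596330 − 0.473988)/0.040346 = 0.122342/0.040346 = 3.0323.
Two-sided p-value ≈ 2·Φ(−3.032) = 0.0024; since p < α = 0.05, reject H₀.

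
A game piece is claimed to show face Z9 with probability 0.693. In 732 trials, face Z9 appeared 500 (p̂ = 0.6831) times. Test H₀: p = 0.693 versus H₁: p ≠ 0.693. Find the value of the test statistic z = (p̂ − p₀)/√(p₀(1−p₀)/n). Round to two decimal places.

z = -0.58

p̂ = 500/732 ≈ 0.6831.
Standard error under H₀: √(0.693×0.307/732) = 0.0170.
z = (0.6831 − 0.693)/0.0170 = -0.0099/0.0170 = -0.58.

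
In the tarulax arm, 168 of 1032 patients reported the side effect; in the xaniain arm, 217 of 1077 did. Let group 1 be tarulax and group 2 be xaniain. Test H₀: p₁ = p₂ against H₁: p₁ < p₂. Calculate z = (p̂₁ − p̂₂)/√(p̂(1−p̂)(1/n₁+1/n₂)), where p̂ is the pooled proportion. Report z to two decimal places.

p̂₁ = 168/1032 = 0.1628, p̂₂ = 217/1077 = 0.2015.
Pooled p̂ = (168+217)/(1032+1077) = 385/2109 = 0.1826.
SE = √(p̂(1−p̂)(1/n₁+1/n₂)) = √(0.1826·0.8174·0.0018975) = √(0.000283156) = 0.0168.
z = (0.1628 − 0.2015)/0.0168 = -0.0387/0.0168 = -2.30.

z = -2.30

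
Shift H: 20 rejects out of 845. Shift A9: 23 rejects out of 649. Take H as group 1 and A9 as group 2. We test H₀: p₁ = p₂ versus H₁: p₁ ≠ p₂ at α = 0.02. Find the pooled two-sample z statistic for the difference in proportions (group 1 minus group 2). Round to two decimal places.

z = -1.35

p̂₁ = 20/845 ≈ 0.02367, p̂₂ = 23/649 ≈ 0.03544.
Pooled p̂ = (20+23)/(845+649) = 43/1494 = 0.02878.
SE = √(0.0279534 × 0.00272426) = 0.00873.
z = (0.02367 − 0.03544)/0.00873 = -0.01177/0.00873 = -1.35.
p-value = 2·P(Z > 1.349) ≈ 0.1774. With α = 0.02, fail to reject H₀.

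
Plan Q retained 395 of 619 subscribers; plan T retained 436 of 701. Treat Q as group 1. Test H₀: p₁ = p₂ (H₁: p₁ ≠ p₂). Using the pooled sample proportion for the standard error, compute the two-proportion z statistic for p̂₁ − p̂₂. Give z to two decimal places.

p̂₁ = 395/619 ≈ 0.6381, p̂₂ = 436/701 ≈ 0.6220.
Pooled p̂ = (395+436)/(619+701) = 831/1320 = 0.6295.
SE = √(p̂(1−p̂)(1/n₁+1/n₂)) = √(0.6295·0.3705·0.00304204) = √(0.000709459) = 0.0266.
z = (0.6381 − 0.6220)/0.0266 = 0.0161/0.0266 = 0.61.
p-value = 2·P(Z > 0.607) ≈ 0.5441.

z = 0.61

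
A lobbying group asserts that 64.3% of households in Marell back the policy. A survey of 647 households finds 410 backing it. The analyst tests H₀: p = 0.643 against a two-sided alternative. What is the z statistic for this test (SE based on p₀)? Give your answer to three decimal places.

z = -0.494

p̂ = 410/647 = 0.63369.
Standard error under H₀: √(0.643×0.357/647) = 0.01884.
z = (0.63369 − 0.643)/0.01884 = -0.00931/0.01884 = -0.494.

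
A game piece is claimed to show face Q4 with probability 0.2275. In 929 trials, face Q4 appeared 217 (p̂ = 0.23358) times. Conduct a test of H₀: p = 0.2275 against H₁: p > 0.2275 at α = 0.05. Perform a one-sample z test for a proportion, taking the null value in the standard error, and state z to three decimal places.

p̂ = 217/929 ≈ 0.23358.
Under H₀, SE = √(0.2275·0.7725/929) = √(0.000189175) = 0.01375.
z = (0.23358 − 0.2275)/0.01375 = 0.00608/0.01375 = 0.442.
p-value = P(Z > 0.442) ≈ 0.3291. With α = 0.05, fail to reject H₀.

z = 0.442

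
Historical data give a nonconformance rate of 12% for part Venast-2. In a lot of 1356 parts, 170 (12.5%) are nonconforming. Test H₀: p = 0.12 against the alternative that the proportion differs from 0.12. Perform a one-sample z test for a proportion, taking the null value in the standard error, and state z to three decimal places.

p̂ = 170/1356 = 0.125369.
Standard error under H₀: √(0.12×0.88/1356) = 0.008825.
z = (0.125369 − 0.12)/0.008825 = 0.005369/0.008825 = 0.608.

z = 0.608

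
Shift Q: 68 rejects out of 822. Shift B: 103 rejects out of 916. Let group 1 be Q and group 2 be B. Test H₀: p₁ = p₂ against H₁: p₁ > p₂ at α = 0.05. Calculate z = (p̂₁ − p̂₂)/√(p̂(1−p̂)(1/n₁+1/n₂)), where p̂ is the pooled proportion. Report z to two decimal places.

z = -2.08

p̂₁ = 68/822 = 0.0827, p̂₂ = 103/916 = 0.1124.
Pooled p̂ = (68+103)/(822+916) = 171/1738 = 0.0984.
SE = √(p̂(1−p̂)(1/n₁+1/n₂)) = √(0.0984·0.9016·0.00230825) = √(0.000204761) = 0.0143.
z = (0.0827 − 0.1124)/0.0143 = -0.0297/0.0143 = -2.08.
p-value = P(Z > -2.077) ≈ 0.9811, so at α = 0.05 we fail to reject H₀.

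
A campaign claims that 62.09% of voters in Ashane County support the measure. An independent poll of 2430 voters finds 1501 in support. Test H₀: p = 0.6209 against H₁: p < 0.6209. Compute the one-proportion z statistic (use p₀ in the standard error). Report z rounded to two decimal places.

z = -0.33

p̂ = 1501/2430 ≈ 0.6177.
Standard error under H₀: √(0.6209×0.3791/2430) = 0.0098.
z = (0.6177 − 0.6209)/0.0098 = -0.0032/0.0098 = -0.33.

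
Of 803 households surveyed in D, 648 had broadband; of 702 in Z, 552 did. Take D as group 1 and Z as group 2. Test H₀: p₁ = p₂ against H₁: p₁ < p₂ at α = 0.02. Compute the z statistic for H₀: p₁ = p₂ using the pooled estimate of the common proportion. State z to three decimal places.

z = 0.994

p̂₁ = 648/803 ≈ 0.80697, p̂₂ = 552/702 ≈ 0.78632.
Pooled p̂ = (648+552)/(803+702) = 1200/1505 = 0.79734.
SE = √(p̂(1−p̂)(1/n₁+1/n₂)) = √(0.79734·0.20266·0.00266983) = √(0.000431412) = 0.02077.
z = (0.80697 − 0.78632)/0.02077 = 0.02065/0.02077 = 0.994.
p-value = P(Z < 0.994) ≈ 0.8399. With α = 0.02, fail to reject H₀.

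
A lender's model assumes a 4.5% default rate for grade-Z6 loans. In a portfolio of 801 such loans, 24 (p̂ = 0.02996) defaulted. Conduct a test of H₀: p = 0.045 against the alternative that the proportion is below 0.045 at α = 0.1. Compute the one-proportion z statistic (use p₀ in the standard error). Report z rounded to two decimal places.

z = -2.05

p̂ = 24/801 ≈ 0.0300.
SE = √(p₀(1−p₀)/n) = √(0.042975/801) = 0.0073.
z = (0.0300 − 0.045)/0.0073 = -0.0150/0.0073 = -2.05.
p-value = P(Z < -2.053) ≈ 0.0200. With α = 0.1, reject H₀.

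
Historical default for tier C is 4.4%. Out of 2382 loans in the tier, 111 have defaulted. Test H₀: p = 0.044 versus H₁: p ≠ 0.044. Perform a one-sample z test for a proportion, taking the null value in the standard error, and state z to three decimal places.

z = 0.619

p̂ = 111/2382 = 0.04660.
SE = √(p₀(1−p₀)/n) = √(0.042064/2382) = 0.00420.
z = (0.04660 − 0.044)/0.00420 = 0.00260/0.00420 = 0.619.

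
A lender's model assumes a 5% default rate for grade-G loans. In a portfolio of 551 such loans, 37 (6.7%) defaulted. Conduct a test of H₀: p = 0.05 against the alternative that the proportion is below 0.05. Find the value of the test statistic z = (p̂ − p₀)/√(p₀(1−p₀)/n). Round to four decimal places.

p̂ = 37/551 = 0.067151.
SE = √(p₀(1−p₀)/n) = √(0.0475/551) = 0.009285.
z = (0.067151 − 0.05)/0.009285 = 0.017151/0.009285 = 1.8472.

z = 1.8472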